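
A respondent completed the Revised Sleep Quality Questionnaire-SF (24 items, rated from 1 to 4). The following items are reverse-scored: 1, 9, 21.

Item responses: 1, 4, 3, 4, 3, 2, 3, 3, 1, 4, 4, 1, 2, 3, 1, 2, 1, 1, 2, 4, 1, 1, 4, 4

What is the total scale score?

Raw sum = 59. Reverse-scored items: 1, 9, 21; their raw sum = 3.
Each reversal replaces raw with 5 − raw, changing the total by 5 − 2·raw per item.
Total = 59 + 3·5 − 2·3 = 59 + 15 − 6 = 68

68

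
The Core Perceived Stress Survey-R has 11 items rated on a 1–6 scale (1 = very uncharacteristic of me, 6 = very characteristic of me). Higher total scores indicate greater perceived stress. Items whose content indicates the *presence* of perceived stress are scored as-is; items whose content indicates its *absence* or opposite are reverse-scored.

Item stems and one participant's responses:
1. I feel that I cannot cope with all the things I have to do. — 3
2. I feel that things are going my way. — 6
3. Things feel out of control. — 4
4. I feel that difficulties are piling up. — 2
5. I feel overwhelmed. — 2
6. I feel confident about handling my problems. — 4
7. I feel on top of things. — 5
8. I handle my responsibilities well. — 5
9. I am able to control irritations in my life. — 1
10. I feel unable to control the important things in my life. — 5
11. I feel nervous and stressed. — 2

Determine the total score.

32

Items 2, 6, 7, 8, 9 describe the absence/opposite of perceived stress → reverse-score.
reversed = (1+6) − raw = 7 − raw.
  item 1: 3
  item 2: 7 − 6 = 1
  item 3: 4
  item 4: 2
  item 5: 2
  item 6: 7 − 4 = 3
  item 7: 7 − 5 = 2
  item 8: 7 − 5 = 2
  item 9: 7 − 1 = 6
  item 10: 5
  item 11: 2
Total = 3 + 1 + 4 + 2 + 2 + 3 + 2 + 2 + 6 + 5 + 2 = 32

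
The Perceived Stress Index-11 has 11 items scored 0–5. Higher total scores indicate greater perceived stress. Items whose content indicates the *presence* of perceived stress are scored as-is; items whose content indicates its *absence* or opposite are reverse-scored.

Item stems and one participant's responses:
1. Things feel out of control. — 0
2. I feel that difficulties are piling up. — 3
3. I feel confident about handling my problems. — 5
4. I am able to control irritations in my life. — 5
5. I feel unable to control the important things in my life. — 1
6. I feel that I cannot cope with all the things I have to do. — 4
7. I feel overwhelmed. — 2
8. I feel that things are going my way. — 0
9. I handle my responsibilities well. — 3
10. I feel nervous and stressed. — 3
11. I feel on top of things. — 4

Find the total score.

21

Items 3, 4, 8, 9, 11 describe the absence/opposite of perceived stress → reverse-score.
reversed = (0+5) − raw = 5 − raw.
  item 1: 0
  item 2: 3
  item 3: 5 − 5 = 0
  item 4: 5 − 5 = 0
  item 5: 1
  item 6: 4
  item 7: 2
  item 8: 5 − 0 = 5
  item 9: 5 − 3 = 2
  item 10: 3
  item 11: 5 − 4 = 1
Total = 0 + 3 + 0 + 0 + 1 + 4 + 2 + 5 + 2 + 3 + 1 = 21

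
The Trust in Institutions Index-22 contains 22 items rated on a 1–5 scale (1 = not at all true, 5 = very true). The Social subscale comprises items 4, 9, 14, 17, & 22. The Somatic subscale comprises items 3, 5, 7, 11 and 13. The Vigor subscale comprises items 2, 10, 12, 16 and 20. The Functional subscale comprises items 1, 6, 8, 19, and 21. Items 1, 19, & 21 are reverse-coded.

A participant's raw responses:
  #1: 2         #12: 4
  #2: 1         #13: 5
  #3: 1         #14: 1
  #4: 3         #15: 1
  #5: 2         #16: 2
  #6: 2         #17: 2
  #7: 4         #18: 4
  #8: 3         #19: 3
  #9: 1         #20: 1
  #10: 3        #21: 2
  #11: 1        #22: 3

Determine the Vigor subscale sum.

Vigor items: 2, 10, 12, 16, 20.
  item 2: 1
  item 10: 3
  item 12: 4
  item 16: 2
  item 20: 1
Sum = 1 + 3 + 4 + 2 + 1 = 11

11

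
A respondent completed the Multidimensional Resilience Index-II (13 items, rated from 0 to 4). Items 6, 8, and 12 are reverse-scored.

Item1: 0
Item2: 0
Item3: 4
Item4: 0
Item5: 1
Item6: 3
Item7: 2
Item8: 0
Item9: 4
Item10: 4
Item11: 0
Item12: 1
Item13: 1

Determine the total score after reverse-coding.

24

Raw sum = 20. Reverse-scored items: 6, 8, 12; their raw sum = 4.
Each reversal replaces raw with 4 − raw, changing the total by 4 − 2·raw per item.
Total = 20 + 3·4 − 2·4 = 20 + 12 − 8 = 24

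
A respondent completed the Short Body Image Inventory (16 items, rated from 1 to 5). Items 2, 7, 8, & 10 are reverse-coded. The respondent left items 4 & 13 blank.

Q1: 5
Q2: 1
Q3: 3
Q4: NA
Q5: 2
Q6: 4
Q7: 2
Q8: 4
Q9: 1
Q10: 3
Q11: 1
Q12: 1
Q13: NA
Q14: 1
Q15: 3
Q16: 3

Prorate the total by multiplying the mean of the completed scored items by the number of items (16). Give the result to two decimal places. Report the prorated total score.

Reverse-coded (reversed = (1+5) − raw = 6 − raw):
  item 2: 6 − 1 = 5
  item 7: 6 − 2 = 4
  item 8: 6 − 4 = 2
  item 10: 6 − 3 = 3
Completed scored items (14 of 16): 5, 5, 3, 2, 4, 4, 2, 1, 3, 1, 1, 1, 3, 3; sum = 38.
Person mean = 38 / 14 ≈ 2.7143
Prorated total = (38 / 14) × 16 = 43.43 (to 2 dp)

43.43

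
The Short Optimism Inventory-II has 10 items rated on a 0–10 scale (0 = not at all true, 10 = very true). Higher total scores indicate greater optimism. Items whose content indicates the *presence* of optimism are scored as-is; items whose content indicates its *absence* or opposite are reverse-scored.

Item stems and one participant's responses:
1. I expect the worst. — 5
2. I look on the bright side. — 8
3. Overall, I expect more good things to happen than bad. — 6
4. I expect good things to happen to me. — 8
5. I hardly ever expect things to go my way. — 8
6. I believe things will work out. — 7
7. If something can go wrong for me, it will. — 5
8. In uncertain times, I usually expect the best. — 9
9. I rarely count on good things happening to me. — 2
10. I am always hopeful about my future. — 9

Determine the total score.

Items 1, 5, 7, 9 describe the absence/opposite of optimism → reverse-score.
reversed = (0+10) − raw = 10 − raw.
  item 1: 10 − 5 = 5
  item 2: 8
  item 3: 6
  item 4: 8
  item 5: 10 − 8 = 2
  item 6: 7
  item 7: 10 − 5 = 5
  item 8: 9
  item 9: 10 − 2 = 8
  item 10: 9
Total = 5 + 8 + 6 + 8 + 2 + 7 + 5 + 9 + 8 + 9 = 67

67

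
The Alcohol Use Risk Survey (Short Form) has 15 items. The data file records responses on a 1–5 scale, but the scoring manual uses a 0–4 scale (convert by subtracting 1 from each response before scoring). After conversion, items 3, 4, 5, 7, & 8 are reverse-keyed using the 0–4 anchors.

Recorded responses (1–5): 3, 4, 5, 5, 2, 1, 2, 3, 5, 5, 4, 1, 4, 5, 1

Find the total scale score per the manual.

31

Convert to 0–4: 2, 3, 4, 4, 1, 0, 1, 2, 4, 4, 3, 0, 3, 4, 0
Reverse-coded (reverse-coded value = 4 − response):
  item 3: 4 − 4 = 0
  item 4: 4 − 4 = 0
  item 5: 4 − 1 = 3
  item 7: 4 − 1 = 3
  item 8: 4 − 2 = 2
Scored: 2, 3, 0, 0, 3, 0, 3, 2, 4, 4, 3, 0, 3, 4, 0
Total = 31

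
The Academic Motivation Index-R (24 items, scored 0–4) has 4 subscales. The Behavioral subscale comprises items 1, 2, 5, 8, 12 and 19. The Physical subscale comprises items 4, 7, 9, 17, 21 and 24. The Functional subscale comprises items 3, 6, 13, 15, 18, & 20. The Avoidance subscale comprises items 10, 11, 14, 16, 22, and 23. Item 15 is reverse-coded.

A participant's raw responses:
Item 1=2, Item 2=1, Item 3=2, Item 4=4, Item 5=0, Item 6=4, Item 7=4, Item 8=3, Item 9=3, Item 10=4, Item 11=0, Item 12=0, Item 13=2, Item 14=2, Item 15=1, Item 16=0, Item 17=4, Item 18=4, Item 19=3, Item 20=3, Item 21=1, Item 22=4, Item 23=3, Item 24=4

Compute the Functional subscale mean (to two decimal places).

Functional items: 3, 6, 13, 15, 18, 20.
Of these, item 15 is reverse-coded; reverse-coded value = 4 − response.
  item 3: 2
  item 6: 4
  item 13: 2
  item 15: 4 − 1 = 3
  item 18: 4
  item 20: 3
Sum = 2 + 4 + 2 + 3 + 4 + 3 = 18
Mean = 18 / 6 = 3.00

3.00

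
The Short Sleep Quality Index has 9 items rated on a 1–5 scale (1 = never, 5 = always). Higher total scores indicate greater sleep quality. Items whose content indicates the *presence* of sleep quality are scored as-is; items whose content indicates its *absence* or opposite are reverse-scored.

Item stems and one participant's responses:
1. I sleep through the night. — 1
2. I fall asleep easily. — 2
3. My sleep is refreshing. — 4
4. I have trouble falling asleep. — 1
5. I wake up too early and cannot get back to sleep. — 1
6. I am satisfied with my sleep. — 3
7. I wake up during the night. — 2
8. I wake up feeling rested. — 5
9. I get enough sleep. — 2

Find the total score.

Items 4, 5, 7 describe the absence/opposite of sleep quality → reverse-score.
on a 1–5 scale, reversed = 6 − raw.
  item 1: 1
  item 2: 2
  item 3: 4
  item 4: 6 − 1 = 5
  item 5: 6 − 1 = 5
  item 6: 3
  item 7: 6 − 2 = 4
  item 8: 5
  item 9: 2
Total = 1 + 2 + 4 + 5 + 5 + 3 + 4 + 5 + 2 = 31

31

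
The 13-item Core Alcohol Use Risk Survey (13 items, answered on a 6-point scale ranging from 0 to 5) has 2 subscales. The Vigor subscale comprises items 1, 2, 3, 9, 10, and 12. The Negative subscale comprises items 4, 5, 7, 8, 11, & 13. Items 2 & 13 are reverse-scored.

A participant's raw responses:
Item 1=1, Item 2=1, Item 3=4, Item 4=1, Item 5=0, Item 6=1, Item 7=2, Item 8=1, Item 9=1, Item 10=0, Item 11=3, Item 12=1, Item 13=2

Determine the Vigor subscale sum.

Vigor items: 1, 2, 3, 9, 10, 12.
Of these, item 2 is reverse-scored; on a 0–5 scale, reversed = 5 − raw.
  item 1: 1
  item 2: 5 − 1 = 4
  item 3: 4
  item 9: 1
  item 10: 0
  item 12: 1
Sum = 1 + 4 + 4 + 1 + 0 + 1 = 11

11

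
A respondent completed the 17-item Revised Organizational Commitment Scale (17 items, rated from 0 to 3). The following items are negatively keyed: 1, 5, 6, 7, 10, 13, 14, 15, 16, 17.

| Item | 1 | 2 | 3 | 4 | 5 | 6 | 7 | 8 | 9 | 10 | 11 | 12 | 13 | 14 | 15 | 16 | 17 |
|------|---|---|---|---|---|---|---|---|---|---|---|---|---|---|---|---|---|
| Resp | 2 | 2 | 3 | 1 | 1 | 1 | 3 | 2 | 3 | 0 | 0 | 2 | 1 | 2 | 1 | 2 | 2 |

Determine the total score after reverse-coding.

Raw sum = 28. Negatively keyed items: 1, 5, 6, 7, 10, 13, 14, 15, 16, 17; their raw sum = 15.
Each reversal replaces raw with 3 − raw, changing the total by 3 − 2·raw per item.
Total = 28 + 10·3 − 2·15 = 28 + 30 − 30 = 28

28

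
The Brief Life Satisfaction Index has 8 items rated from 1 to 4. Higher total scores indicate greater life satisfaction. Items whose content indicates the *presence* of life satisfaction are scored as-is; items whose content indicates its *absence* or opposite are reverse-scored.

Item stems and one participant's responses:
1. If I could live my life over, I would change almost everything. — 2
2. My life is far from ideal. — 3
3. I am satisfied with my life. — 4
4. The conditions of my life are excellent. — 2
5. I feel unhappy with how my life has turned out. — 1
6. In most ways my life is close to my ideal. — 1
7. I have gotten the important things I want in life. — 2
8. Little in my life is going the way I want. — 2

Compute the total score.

Items 1, 2, 5, 8 describe the absence/opposite of life satisfaction → reverse-score.
reversed = (1+4) − raw = 5 − raw.
  item 1: 5 − 2 = 3
  item 2: 5 − 3 = 2
  item 3: 4
  item 4: 2
  item 5: 5 − 1 = 4
  item 6: 1
  item 7: 2
  item 8: 5 − 2 = 3
Total = 3 + 2 + 4 + 2 + 4 + 1 + 2 + 3 = 21

21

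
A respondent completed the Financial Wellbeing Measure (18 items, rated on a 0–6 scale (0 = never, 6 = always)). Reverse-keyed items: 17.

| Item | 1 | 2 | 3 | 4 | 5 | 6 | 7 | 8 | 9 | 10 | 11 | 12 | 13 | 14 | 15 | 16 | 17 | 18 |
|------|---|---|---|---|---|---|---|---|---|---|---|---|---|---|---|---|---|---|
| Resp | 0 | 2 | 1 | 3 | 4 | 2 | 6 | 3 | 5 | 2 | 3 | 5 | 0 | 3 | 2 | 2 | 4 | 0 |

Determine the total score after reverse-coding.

45

Raw sum = 47. Reverse-keyed items: 17; their raw sum = 4.
Each reversal replaces raw with 6 − raw, changing the total by 6 − 2·raw per item.
Total = 47 + 1·6 − 2·4 = 47 + 6 − 8 = 45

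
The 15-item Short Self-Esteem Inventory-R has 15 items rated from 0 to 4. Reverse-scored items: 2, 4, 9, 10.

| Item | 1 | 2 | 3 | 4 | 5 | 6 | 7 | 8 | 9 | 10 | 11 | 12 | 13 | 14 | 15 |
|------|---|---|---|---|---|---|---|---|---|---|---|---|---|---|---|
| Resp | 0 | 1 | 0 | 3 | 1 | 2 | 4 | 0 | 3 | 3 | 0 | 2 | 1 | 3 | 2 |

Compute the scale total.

Reversing items 2, 4, 9, & 10 with 4 − raw:
Total = 0 + (4−1) + 0 + (4−3) + 1 + 2 + 4 + 0 + (4−3) + (4−3) + 0 + 2 + 1 + 3 + 2
      = 0 + 3 + 0 + 1 + 1 + 2 + 4 + 0 + 1 + 1 + 0 + 2 + 1 + 3 + 2 = 21

21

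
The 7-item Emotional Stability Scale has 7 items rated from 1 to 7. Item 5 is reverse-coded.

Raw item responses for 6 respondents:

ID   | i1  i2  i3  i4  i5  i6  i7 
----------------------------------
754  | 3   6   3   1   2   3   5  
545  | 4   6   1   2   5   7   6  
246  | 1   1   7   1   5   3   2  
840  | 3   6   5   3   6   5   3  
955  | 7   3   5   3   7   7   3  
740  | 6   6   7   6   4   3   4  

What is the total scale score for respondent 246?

Respondent 246 raw: 1, 1, 7, 1, 5, 3, 2.
Reverse-coded (on a 1–7 scale, reversed = 8 − raw):
  item 1: 1
  item 2: 1
  item 3: 7
  item 4: 1
  item 5: 8 − 5 = 3
  item 6: 3
  item 7: 2
Sum = 1 + 1 + 7 + 1 + 3 + 3 + 2 = 18

18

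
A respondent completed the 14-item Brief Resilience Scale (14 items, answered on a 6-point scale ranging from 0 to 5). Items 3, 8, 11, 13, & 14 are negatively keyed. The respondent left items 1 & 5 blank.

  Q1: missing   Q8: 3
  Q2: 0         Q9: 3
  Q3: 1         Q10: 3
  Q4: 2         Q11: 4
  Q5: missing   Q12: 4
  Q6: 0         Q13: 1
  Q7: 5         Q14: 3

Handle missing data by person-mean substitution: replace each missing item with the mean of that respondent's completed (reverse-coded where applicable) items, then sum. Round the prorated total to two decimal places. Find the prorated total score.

35.00

Reverse-coded (on a 0–5 scale, reversed = 5 − raw):
  item 3: 5 − 1 = 4
  item 8: 5 − 3 = 2
  item 11: 5 − 4 = 1
  item 13: 5 − 1 = 4
  item 14: 5 − 3 = 2
Completed scored items (12 of 14): 0, 4, 2, 0, 5, 2, 3, 3, 1, 4, 4, 2; sum = 30.
Person mean = 30 / 12 ≈ 2.5000
Prorated total = (30 / 12) × 14 = 35.00 (to 2 dp)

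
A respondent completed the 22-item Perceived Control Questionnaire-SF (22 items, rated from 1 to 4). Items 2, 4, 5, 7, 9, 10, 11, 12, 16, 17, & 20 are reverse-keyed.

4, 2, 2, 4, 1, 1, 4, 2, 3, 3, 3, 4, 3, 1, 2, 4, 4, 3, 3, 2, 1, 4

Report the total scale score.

47

Reverse-coded items (reverse-coded value = 5 − response):
  item 2: 5 − 2 = 3
  item 4: 5 − 4 = 1
  item 5: 5 − 1 = 4
  item 7: 5 − 4 = 1
  item 9: 5 − 3 = 2
  item 10: 5 − 3 = 2
  item 11: 5 − 3 = 2
  item 12: 5 − 4 = 1
  item 16: 5 − 4 = 1
  item 17: 5 − 4 = 1
  item 20: 5 − 2 = 3
Scored items: 4, 3, 2, 1, 4, 1, 1, 2, 2, 2, 2, 1, 3, 1, 2, 1, 1, 3, 3, 3, 1, 4
Total = 4 + 3 + 2 + 1 + 4 + 1 + 1 + 2 + 2 + 2 + 2 + 1 + 3 + 1 + 2 + 1 + 1 + 3 + 3 + 3 + 1 + 4 = 47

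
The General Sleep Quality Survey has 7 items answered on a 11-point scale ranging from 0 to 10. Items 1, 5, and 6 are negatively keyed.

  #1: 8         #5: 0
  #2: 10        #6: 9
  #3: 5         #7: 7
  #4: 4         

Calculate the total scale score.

Reversing items 1, 5, and 6 with 10 − raw:
Total = (10−8) + 10 + 5 + 4 + (10−0) + (10−9) + 7
      = 2 + 10 + 5 + 4 + 10 + 1 + 7 = 39

39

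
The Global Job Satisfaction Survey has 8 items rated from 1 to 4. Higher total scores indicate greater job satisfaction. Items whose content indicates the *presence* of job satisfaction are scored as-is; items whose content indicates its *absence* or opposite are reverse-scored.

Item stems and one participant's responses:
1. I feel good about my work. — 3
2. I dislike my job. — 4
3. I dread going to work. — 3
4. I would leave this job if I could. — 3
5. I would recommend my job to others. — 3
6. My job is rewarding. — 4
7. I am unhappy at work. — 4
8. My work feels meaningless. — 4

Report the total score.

17

Items 2, 3, 4, 7, 8 describe the absence/opposite of job satisfaction → reverse-score.
reverse-coded value = 5 − response.
  item 1: 3
  item 2: 5 − 4 = 1
  item 3: 5 − 3 = 2
  item 4: 5 − 3 = 2
  item 5: 3
  item 6: 4
  item 7: 5 − 4 = 1
  item 8: 5 − 4 = 1
Total = 3 + 1 + 2 + 2 + 3 + 4 + 1 + 1 = 17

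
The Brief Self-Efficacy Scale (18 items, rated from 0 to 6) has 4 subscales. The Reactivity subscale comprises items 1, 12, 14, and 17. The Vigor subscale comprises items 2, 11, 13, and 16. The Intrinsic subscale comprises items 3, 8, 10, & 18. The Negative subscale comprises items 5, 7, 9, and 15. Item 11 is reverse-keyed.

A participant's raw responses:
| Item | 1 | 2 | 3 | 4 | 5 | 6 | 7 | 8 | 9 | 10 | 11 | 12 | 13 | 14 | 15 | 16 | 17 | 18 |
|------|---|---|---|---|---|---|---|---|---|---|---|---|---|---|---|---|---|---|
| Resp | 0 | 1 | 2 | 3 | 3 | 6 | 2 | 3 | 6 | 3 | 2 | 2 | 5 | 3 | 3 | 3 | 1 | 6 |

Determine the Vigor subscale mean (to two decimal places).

3.25

Vigor items: 2, 11, 13, 16.
Of these, item 11 is reverse-keyed; reversed = (0+6) − raw = 6 − raw.
  item 2: 1
  item 11: 6 − 2 = 4
  item 13: 5
  item 16: 3
Sum = 1 + 4 + 5 + 3 = 13
Mean = 13 / 4 = 3.25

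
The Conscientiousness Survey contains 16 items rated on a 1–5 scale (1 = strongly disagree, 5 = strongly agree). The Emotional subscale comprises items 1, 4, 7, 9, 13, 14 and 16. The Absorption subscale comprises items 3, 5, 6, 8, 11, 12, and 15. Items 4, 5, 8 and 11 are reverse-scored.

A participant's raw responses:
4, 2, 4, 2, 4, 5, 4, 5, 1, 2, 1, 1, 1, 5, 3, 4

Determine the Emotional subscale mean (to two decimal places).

3.29

Emotional items: 1, 4, 7, 9, 13, 14, 16.
Of these, item 4 is reverse-scored; on a 1–5 scale, reversed = 6 − raw.
  item 1: 4
  item 4: 6 − 2 = 4
  item 7: 4
  item 9: 1
  item 13: 1
  item 14: 5
  item 16: 4
Sum = 4 + 4 + 4 + 1 + 1 + 5 + 4 = 23
Mean = 23 / 7 = 3.29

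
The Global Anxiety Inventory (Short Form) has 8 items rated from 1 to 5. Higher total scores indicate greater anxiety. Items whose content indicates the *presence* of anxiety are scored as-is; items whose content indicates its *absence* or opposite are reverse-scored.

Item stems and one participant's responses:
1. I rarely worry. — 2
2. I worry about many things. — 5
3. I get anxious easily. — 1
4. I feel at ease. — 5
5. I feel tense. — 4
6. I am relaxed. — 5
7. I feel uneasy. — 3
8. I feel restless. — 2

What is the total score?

21

Items 1, 4, 6 describe the absence/opposite of anxiety → reverse-score.
on a 1–5 scale, reversed = 6 − raw.
  item 1: 6 − 2 = 4
  item 2: 5
  item 3: 1
  item 4: 6 − 5 = 1
  item 5: 4
  item 6: 6 − 5 = 1
  item 7: 3
  item 8: 2
Total = 4 + 5 + 1 + 1 + 4 + 1 + 3 + 2 = 21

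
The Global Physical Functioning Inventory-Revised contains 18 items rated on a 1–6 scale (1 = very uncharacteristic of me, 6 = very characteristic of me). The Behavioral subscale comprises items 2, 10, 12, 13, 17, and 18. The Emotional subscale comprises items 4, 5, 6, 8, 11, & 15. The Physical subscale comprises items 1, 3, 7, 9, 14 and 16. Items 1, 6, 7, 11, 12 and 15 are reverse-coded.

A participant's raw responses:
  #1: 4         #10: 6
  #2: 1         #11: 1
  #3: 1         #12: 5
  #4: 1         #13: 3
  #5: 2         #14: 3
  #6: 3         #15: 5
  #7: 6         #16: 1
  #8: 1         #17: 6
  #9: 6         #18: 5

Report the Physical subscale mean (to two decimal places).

2.50

Physical items: 1, 3, 7, 9, 14, 16.
Of these, items 1 and 7 are reverse-coded; reverse-coded value = 7 − response.
  item 1: 7 − 4 = 3
  item 3: 1
  item 7: 7 − 6 = 1
  item 9: 6
  item 14: 3
  item 16: 1
Sum = 3 + 1 + 1 + 6 + 3 + 1 = 15
Mean = 15 / 6 = 2.50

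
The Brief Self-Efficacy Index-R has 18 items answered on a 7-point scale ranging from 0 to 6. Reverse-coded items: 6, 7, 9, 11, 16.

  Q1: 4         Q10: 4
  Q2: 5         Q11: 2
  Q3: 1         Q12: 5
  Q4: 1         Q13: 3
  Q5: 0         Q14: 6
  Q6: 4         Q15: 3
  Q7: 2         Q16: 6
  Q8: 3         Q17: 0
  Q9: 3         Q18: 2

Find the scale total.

Raw sum = 54. Reverse-coded items: 6, 7, 9, 11, 16; their raw sum = 17.
Each reversal replaces raw with 6 − raw, changing the total by 6 − 2·raw per item.
Total = 54 + 5·6 − 2·17 = 54 + 30 − 34 = 50

50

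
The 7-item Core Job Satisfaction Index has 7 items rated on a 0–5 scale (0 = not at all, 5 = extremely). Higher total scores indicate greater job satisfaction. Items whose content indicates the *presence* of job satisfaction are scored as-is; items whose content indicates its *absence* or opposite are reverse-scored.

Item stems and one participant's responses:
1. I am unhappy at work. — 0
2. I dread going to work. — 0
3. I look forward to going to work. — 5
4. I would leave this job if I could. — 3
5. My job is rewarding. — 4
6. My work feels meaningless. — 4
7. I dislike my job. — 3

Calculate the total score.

24

Items 1, 2, 4, 6, 7 describe the absence/opposite of job satisfaction → reverse-score.
reverse-coded value = 5 − response.
  item 1: 5 − 0 = 5
  item 2: 5 − 0 = 5
  item 3: 5
  item 4: 5 − 3 = 2
  item 5: 4
  item 6: 5 − 4 = 1
  item 7: 5 − 3 = 2
Total = 5 + 5 + 5 + 2 + 4 + 1 + 2 = 24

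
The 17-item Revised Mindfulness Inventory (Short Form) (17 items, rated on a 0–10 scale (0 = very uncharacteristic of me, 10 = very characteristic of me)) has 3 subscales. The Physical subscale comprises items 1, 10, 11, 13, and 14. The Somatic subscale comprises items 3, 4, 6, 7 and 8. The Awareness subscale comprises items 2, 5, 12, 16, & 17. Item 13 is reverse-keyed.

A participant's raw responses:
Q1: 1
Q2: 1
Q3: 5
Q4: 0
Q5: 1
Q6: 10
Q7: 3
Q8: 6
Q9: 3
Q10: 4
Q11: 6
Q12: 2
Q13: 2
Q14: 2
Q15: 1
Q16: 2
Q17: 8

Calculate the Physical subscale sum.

21

Physical items: 1, 10, 11, 13, 14.
Of these, item 13 is reverse-keyed; on a 0–10 scale, reversed = 10 − raw.
  item 1: 1
  item 10: 4
  item 11: 6
  item 13: 10 − 2 = 8
  item 14: 2
Sum = 1 + 4 + 6 + 8 + 2 = 21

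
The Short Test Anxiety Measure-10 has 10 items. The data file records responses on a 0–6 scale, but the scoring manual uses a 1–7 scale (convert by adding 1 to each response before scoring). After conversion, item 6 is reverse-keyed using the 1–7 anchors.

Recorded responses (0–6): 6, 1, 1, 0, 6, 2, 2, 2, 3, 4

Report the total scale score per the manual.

39

Convert to 1–7: 7, 2, 2, 1, 7, 3, 3, 3, 4, 5
Reverse-coded (on a 1–7 scale, reversed = 8 − raw):
  item 6: 8 − 3 = 5
Scored: 7, 2, 2, 1, 7, 5, 3, 3, 4, 5
Total = 39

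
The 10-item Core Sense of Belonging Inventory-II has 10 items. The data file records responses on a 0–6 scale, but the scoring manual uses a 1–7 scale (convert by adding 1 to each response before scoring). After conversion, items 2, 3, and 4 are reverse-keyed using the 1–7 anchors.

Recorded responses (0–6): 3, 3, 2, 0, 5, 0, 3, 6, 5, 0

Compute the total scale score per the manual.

45

Convert to 1–7: 4, 4, 3, 1, 6, 1, 4, 7, 6, 1
Reverse-coded (reversed = (1+7) − raw = 8 − raw):
  item 2: 8 − 4 = 4
  item 3: 8 − 3 = 5
  item 4: 8 − 1 = 7
Scored: 4, 4, 5, 7, 6, 1, 4, 7, 6, 1
Total = 45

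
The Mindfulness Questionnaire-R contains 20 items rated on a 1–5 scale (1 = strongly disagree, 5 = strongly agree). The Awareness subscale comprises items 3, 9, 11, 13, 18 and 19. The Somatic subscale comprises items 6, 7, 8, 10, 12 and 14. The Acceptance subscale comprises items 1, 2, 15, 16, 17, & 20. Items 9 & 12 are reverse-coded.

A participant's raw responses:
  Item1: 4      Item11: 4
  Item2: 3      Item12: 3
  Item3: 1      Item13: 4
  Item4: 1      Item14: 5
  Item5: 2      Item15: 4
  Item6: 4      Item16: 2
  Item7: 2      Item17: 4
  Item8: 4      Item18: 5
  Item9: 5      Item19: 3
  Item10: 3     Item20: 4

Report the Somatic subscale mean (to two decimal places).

Somatic items: 6, 7, 8, 10, 12, 14.
Of these, item 12 is reverse-coded; reversed = (1+5) − raw = 6 − raw.
  item 6: 4
  item 7: 2
  item 8: 4
  item 10: 3
  item 12: 6 − 3 = 3
  item 14: 5
Sum = 4 + 2 + 4 + 3 + 3 + 5 = 21
Mean = 21 / 6 = 3.50

3.50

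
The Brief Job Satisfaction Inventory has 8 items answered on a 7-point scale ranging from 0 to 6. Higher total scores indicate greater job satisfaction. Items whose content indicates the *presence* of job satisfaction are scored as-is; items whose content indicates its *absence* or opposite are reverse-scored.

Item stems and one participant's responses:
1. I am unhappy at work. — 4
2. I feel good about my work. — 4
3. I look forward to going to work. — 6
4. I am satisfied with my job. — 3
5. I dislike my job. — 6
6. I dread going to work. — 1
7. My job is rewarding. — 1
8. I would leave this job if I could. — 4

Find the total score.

23

Items 1, 5, 6, 8 describe the absence/opposite of job satisfaction → reverse-score.
on a 0–6 scale, reversed = 6 − raw.
  item 1: 6 − 4 = 2
  item 2: 4
  item 3: 6
  item 4: 3
  item 5: 6 − 6 = 0
  item 6: 6 − 1 = 5
  item 7: 1
  item 8: 6 − 4 = 2
Total = 2 + 4 + 6 + 3 + 0 + 5 + 1 + 2 = 23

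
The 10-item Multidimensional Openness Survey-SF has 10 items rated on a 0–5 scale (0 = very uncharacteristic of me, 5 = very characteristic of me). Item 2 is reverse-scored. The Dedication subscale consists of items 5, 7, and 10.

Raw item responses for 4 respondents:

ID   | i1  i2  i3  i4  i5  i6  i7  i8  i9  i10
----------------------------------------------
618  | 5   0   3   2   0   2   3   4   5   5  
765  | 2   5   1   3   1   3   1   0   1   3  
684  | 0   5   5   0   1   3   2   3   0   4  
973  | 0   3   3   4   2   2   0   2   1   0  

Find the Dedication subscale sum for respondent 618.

8

Respondent 618 raw: 5, 0, 3, 2, 0, 2, 3, 4, 5, 5.
Dedication items: 5, 7, 10.
Reverse-coded (reverse-coded value = 5 − response):
  item 5: 0
  item 7: 3
  item 10: 5
Sum = 0 + 3 + 5 = 8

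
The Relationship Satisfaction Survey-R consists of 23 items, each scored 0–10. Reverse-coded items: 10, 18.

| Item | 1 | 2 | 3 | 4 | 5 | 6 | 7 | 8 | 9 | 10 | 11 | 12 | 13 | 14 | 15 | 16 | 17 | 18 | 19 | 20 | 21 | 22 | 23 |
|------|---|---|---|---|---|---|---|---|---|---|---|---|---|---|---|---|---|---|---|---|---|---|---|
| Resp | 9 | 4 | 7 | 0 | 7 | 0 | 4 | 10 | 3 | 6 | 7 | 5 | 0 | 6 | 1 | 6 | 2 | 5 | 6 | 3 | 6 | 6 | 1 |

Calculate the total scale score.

Reverse-coded items (on a 0–10 scale, reversed = 10 − raw):
  item 10: 10 − 6 = 4
  item 18: 10 − 5 = 5
After reverse-coding: 9, 4, 7, 0, 7, 0, 4, 10, 3, 4, 7, 5, 0, 6, 1, 6, 2, 5, 6, 3, 6, 6, 1
Total = 9 + 4 + 7 + 0 + 7 + 0 + 4 + 10 + 3 + 4 + 7 + 5 + 0 + 6 + 1 + 6 + 2 + 5 + 6 + 3 + 6 + 6 + 1 = 102

102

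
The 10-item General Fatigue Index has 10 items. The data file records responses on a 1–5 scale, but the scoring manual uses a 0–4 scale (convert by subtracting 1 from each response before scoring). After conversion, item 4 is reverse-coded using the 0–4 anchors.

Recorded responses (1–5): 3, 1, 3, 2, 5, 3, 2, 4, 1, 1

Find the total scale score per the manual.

17

Convert to 0–4: 2, 0, 2, 1, 4, 2, 1, 3, 0, 0
Reverse-coded (on a 0–4 scale, reversed = 4 − raw):
  item 4: 4 − 1 = 3
Scored: 2, 0, 2, 3, 4, 2, 1, 3, 0, 0
Total = 17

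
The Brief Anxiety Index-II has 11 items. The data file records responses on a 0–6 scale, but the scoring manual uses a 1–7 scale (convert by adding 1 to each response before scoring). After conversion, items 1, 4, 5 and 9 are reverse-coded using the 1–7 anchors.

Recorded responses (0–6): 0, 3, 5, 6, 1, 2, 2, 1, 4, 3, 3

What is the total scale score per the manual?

Convert to 1–7: 1, 4, 6, 7, 2, 3, 3, 2, 5, 4, 4
Reverse-coded (reverse-coded value = 8 − response):
  item 1: 8 − 1 = 7
  item 4: 8 − 7 = 1
  item 5: 8 − 2 = 6
  item 9: 8 − 5 = 3
Scored: 7, 4, 6, 1, 6, 3, 3, 2, 3, 4, 4
Total = 43

43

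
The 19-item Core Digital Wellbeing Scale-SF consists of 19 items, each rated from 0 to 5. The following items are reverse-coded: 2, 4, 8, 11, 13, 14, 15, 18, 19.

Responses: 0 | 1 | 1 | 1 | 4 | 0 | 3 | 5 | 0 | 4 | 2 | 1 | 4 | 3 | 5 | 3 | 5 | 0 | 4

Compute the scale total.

Reverse-coded items (reversed = (0+5) − raw = 5 − raw):
  item 2: 5 − 1 = 4
  item 4: 5 − 1 = 4
  item 8: 5 − 5 = 0
  item 11: 5 − 2 = 3
  item 13: 5 − 4 = 1
  item 14: 5 − 3 = 2
  item 15: 5 − 5 = 0
  item 18: 5 − 0 = 5
  item 19: 5 − 4 = 1
After reverse-coding: 0, 4, 1, 4, 4, 0, 3, 0, 0, 4, 3, 1, 1, 2, 0, 3, 5, 5, 1
Total = 0 + 4 + 1 + 4 + 4 + 0 + 3 + 0 + 0 + 4 + 3 + 1 + 1 + 2 + 0 + 3 + 5 + 5 + 1 = 41

41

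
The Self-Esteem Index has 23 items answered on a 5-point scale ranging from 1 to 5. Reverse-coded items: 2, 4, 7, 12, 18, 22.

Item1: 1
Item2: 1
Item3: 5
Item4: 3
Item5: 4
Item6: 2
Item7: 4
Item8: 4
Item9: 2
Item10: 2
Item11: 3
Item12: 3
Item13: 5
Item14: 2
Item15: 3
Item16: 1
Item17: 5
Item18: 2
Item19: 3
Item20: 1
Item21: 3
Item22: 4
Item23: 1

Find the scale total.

Raw sum = 64. Reverse-coded items: 2, 4, 7, 12, 18, 22; their raw sum = 17.
Each reversal replaces raw with 6 − raw, changing the total by 6 − 2·raw per item.
Total = 64 + 6·6 − 2·17 = 64 + 36 − 34 = 66

66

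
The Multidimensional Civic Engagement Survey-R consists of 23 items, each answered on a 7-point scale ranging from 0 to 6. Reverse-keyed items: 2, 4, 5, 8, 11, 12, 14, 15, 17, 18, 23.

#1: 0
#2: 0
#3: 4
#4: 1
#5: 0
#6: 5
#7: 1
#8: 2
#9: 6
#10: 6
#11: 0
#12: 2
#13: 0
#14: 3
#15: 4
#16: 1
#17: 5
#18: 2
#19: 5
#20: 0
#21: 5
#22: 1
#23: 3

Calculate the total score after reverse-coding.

78

Reverse-coded items (on a 0–6 scale, reversed = 6 − raw):
  item 2: 6 − 0 = 6
  item 4: 6 − 1 = 5
  item 5: 6 − 0 = 6
  item 8: 6 − 2 = 4
  item 11: 6 − 0 = 6
  item 12: 6 − 2 = 4
  item 14: 6 − 3 = 3
  item 15: 6 − 4 = 2
  item 17: 6 − 5 = 1
  item 18: 6 − 2 = 4
  item 23: 6 − 3 = 3
Scored items: 0, 6, 4, 5, 6, 5, 1, 4, 6, 6, 6, 4, 0, 3, 2, 1, 1, 4, 5, 0, 5, 1, 3
Total = 0 + 6 + 4 + 5 + 6 + 5 + 1 + 4 + 6 + 6 + 6 + 4 + 0 + 3 + 2 + 1 + 1 + 4 + 5 + 0 + 5 + 1 + 3 = 78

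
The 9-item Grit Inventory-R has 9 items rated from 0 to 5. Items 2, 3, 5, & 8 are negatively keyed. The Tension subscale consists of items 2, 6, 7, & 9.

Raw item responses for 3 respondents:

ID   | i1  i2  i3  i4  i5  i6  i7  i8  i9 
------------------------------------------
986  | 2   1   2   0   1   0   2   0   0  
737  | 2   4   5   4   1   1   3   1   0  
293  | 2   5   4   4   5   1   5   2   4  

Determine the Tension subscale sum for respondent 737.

Respondent 737 raw: 2, 4, 5, 4, 1, 1, 3, 1, 0.
Tension items: 2, 6, 7, 9.
Reverse-coded (reversed = (0+5) − raw = 5 − raw):
  item 2: 5 − 4 = 1
  item 6: 1
  item 7: 3
  item 9: 0
Sum = 1 + 1 + 3 + 0 = 5

5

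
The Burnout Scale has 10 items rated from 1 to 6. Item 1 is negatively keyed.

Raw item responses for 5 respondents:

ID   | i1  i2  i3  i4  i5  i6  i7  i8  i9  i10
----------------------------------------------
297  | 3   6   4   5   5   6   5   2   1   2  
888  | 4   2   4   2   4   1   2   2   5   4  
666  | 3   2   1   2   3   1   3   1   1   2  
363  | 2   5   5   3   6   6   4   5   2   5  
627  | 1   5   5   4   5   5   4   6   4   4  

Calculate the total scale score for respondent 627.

Respondent 627 raw: 1, 5, 5, 4, 5, 5, 4, 6, 4, 4.
Reverse-coded (reversed = (1+6) − raw = 7 − raw):
  item 1: 7 − 1 = 6
  item 2: 5
  item 3: 5
  item 4: 4
  item 5: 5
  item 6: 5
  item 7: 4
  item 8: 6
  item 9: 4
  item 10: 4
Sum = 6 + 5 + 5 + 4 + 5 + 5 + 4 + 6 + 4 + 4 = 48

48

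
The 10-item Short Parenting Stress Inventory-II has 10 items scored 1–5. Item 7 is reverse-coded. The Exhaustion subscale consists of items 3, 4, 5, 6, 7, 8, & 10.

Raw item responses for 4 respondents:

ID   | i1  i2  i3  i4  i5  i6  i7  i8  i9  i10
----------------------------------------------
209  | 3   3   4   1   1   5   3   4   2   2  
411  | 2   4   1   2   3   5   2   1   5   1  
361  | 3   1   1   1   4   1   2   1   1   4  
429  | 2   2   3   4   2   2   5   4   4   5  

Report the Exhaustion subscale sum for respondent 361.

16

Respondent 361 raw: 3, 1, 1, 1, 4, 1, 2, 1, 1, 4.
Exhaustion items: 3, 4, 5, 6, 7, 8, 10.
Reverse-coded (reversed = (1+5) − raw = 6 − raw):
  item 3: 1
  item 4: 1
  item 5: 4
  item 6: 1
  item 7: 6 − 2 = 4
  item 8: 1
  item 10: 4
Sum = 1 + 1 + 4 + 1 + 4 + 1 + 4 = 16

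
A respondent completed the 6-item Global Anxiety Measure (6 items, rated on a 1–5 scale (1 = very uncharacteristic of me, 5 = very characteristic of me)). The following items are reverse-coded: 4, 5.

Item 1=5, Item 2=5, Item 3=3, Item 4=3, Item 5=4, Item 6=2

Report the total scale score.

Reversing items 4 and 5 with 6 − raw:
Total = 5 + 5 + 3 + (6−3) + (6−4) + 2
      = 5 + 5 + 3 + 3 + 2 + 2 = 20

20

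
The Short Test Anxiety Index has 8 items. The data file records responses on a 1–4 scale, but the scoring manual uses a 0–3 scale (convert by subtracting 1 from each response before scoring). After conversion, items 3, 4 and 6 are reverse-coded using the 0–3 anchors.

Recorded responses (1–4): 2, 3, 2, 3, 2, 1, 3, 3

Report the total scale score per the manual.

14

Convert to 0–3: 1, 2, 1, 2, 1, 0, 2, 2
Reverse-coded (on a 0–3 scale, reversed = 3 − raw):
  item 3: 3 − 1 = 2
  item 4: 3 − 2 = 1
  item 6: 3 − 0 = 3
Scored: 1, 2, 2, 1, 1, 3, 2, 2
Total = 14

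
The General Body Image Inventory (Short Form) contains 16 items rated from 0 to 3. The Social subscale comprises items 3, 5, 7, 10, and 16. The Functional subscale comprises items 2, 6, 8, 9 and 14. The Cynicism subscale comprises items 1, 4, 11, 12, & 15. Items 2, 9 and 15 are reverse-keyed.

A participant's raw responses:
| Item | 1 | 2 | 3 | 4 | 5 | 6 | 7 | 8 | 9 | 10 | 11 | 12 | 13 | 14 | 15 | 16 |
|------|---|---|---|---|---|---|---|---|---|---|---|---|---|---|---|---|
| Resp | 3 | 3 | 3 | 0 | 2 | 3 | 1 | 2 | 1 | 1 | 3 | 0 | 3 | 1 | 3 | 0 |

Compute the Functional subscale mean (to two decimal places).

1.60

Functional items: 2, 6, 8, 9, 14.
Of these, items 2 and 9 are reverse-keyed; reverse-coded value = 3 − response.
  item 2: 3 − 3 = 0
  item 6: 3
  item 8: 2
  item 9: 3 − 1 = 2
  item 14: 1
Sum = 0 + 3 + 2 + 2 + 1 = 8
Mean = 8 / 5 = 1.60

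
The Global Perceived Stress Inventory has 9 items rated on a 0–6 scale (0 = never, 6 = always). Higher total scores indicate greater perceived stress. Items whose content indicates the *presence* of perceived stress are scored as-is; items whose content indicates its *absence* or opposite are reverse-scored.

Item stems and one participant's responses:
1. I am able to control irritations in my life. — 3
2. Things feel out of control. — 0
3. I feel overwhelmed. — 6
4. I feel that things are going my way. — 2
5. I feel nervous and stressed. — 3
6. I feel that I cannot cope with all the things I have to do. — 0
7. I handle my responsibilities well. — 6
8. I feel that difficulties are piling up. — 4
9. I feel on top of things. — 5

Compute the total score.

21

Items 1, 4, 7, 9 describe the absence/opposite of perceived stress → reverse-score.
reversed = (0+6) − raw = 6 − raw.
  item 1: 6 − 3 = 3
  item 2: 0
  item 3: 6
  item 4: 6 − 2 = 4
  item 5: 3
  item 6: 0
  item 7: 6 − 6 = 0
  item 8: 4
  item 9: 6 − 5 = 1
Total = 3 + 0 + 6 + 4 + 3 + 0 + 0 + 4 + 1 = 21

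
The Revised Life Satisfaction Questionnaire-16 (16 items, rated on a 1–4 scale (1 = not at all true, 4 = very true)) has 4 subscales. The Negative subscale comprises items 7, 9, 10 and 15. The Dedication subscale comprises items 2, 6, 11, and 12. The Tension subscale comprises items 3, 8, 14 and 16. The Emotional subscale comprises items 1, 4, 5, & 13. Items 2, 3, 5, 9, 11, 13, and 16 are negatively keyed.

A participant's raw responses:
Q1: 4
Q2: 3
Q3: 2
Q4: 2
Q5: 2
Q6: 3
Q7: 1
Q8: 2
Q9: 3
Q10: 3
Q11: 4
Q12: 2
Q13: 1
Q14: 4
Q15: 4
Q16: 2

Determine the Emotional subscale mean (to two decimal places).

3.25

Emotional items: 1, 4, 5, 13.
Of these, items 5 and 13 are negatively keyed; reverse-coded value = 5 − response.
  item 1: 4
  item 4: 2
  item 5: 5 − 2 = 3
  item 13: 5 − 1 = 4
Sum = 4 + 2 + 3 + 4 = 13
Mean = 13 / 4 = 3.25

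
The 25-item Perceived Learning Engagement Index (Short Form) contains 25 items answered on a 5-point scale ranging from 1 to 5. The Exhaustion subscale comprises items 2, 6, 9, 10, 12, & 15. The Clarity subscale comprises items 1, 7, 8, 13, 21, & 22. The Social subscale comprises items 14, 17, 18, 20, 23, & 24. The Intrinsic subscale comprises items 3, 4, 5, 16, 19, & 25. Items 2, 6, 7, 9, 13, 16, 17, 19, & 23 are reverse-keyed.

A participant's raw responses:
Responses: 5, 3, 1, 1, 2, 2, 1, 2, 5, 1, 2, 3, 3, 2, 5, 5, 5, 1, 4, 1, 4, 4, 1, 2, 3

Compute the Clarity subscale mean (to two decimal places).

Clarity items: 1, 7, 8, 13, 21, 22.
Of these, items 7 & 13 are reverse-keyed; reverse-coded value = 6 − response.
  item 1: 5
  item 7: 6 − 1 = 5
  item 8: 2
  item 13: 6 − 3 = 3
  item 21: 4
  item 22: 4
Sum = 5 + 5 + 2 + 3 + 4 + 4 = 23
Mean = 23 / 6 = 3.83

3.83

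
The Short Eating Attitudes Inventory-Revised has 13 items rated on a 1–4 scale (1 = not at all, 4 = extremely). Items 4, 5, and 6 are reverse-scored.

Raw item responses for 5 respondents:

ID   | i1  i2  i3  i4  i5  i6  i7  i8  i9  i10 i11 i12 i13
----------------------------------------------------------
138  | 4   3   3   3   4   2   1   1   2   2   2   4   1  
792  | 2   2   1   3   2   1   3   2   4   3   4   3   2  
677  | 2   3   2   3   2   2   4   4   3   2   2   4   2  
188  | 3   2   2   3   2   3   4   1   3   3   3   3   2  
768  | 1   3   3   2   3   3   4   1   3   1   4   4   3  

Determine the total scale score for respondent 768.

34

Respondent 768 raw: 1, 3, 3, 2, 3, 3, 4, 1, 3, 1, 4, 4, 3.
Reverse-coded (reversed = (1+4) − raw = 5 − raw):
  item 1: 1
  item 2: 3
  item 3: 3
  item 4: 5 − 2 = 3
  item 5: 5 − 3 = 2
  item 6: 5 − 3 = 2
  item 7: 4
  item 8: 1
  item 9: 3
  item 10: 1
  item 11: 4
  item 12: 4
  item 13: 3
Sum = 1 + 3 + 3 + 3 + 2 + 2 + 4 + 1 + 3 + 1 + 4 + 4 + 3 = 34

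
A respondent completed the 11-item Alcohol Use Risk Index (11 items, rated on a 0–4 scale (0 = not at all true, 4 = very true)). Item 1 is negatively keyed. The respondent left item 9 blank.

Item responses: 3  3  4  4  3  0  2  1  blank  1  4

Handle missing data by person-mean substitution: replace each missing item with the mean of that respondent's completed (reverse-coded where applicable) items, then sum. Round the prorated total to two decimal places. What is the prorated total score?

Reverse-coded (on a 0–4 scale, reversed = 4 − raw):
  item 1: 4 − 3 = 1
Completed scored items (10 of 11): 1, 3, 4, 4, 3, 0, 2, 1, 1, 4; sum = 23.
Person mean = 23 / 10 ≈ 2.3000
Prorated total = (23 / 10) × 11 = 25.30 (to 2 dp)

25.30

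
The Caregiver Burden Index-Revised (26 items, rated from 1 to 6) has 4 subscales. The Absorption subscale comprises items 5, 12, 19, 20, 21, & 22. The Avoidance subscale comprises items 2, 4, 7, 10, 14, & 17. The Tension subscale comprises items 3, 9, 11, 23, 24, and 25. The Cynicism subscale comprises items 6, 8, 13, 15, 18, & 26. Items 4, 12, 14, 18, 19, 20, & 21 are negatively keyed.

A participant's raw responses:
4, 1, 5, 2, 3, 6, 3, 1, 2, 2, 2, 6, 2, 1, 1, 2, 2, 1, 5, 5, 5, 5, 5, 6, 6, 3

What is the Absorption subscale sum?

15

Absorption items: 5, 12, 19, 20, 21, 22.
Of these, items 12, 19, 20, & 21 are negatively keyed; reversed = (1+6) − raw = 7 − raw.
  item 5: 3
  item 12: 7 − 6 = 1
  item 19: 7 − 5 = 2
  item 20: 7 − 5 = 2
  item 21: 7 − 5 = 2
  item 22: 5
Sum = 3 + 1 + 2 + 2 + 2 + 5 = 15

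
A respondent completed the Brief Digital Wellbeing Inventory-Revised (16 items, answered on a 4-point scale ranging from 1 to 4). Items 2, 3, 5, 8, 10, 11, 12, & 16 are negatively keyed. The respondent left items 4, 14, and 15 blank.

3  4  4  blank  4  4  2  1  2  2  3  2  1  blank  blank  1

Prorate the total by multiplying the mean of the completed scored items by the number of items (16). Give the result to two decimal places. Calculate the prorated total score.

38.15

Reverse-coded (on a 1–4 scale, reversed = 5 − raw):
  item 2: 5 − 4 = 1
  item 3: 5 − 4 = 1
  item 5: 5 − 4 = 1
  item 8: 5 − 1 = 4
  item 10: 5 − 2 = 3
  item 11: 5 − 3 = 2
  item 12: 5 − 2 = 3
  item 16: 5 − 1 = 4
Completed scored items (13 of 16): 3, 1, 1, 1, 4, 2, 4, 2, 3, 2, 3, 1, 4; sum = 31.
Person mean = 31 / 13 ≈ 2.3846
Prorated total = (31 / 13) × 16 = 38.15 (to 2 dp)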